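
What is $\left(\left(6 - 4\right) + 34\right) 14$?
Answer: $504$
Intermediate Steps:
$\left(\left(6 - 4\right) + 34\right) 14 = \left(2 + 34\right) 14 = 36 \cdot 14 = 504$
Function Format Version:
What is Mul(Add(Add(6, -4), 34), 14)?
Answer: 504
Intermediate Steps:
Mul(Add(Add(6, -4), 34), 14) = Mul(Add(2, 34), 14) = Mul(36, 14) = 504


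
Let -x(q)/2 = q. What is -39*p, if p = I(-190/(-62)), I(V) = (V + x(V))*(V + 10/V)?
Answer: 726765/961 ≈ 756.26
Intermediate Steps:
x(q) = -2*q
I(V) = -V*(V + 10/V) (I(V) = (V - 2*V)*(V + 10/V) = (-V)*(V + 10/V) = -V*(V + 10/V))
p = -18635/961 (p = -10 - (-190/(-62))² = -10 - (-190*(-1/62))² = -10 - (95/31)² = -10 - 1*9025/961 = -10 - 9025/961 = -18635/961 ≈ -19.391)
-39*p = -39*(-18635/961) = 726765/961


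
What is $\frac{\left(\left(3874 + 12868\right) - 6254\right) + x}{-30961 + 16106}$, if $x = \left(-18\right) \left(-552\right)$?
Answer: $- \frac{20424}{14855} \approx -1.3749$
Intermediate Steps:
$x = 9936$
$\frac{\left(\left(3874 + 12868\right) - 6254\right) + x}{-30961 + 16106} = \frac{\left(\left(3874 + 12868\right) - 6254\right) + 9936}{-30961 + 16106} = \frac{\left(16742 - 6254\right) + 9936}{-14855} = \left(10488 + 9936\right) \left(- \frac{1}{14855}\right) = 20424 \left(- \frac{1}{14855}\right) = - \frac{20424}{14855}$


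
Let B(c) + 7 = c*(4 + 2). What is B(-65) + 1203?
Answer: 806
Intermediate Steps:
B(c) = -7 + 6*c (B(c) = -7 + c*(4 + 2) = -7 + c*6 = -7 + 6*c)
B(-65) + 1203 = (-7 + 6*(-65)) + 1203 = (-7 - 390) + 1203 = -397 + 1203 = 806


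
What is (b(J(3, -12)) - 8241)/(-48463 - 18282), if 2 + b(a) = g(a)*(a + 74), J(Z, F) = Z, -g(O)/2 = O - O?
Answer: 8243/66745 ≈ 0.12350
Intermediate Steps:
g(O) = 0 (g(O) = -2*(O - O) = -2*0 = 0)
b(a) = -2 (b(a) = -2 + 0*(a + 74) = -2 + 0*(74 + a) = -2 + 0 = -2)
(b(J(3, -12)) - 8241)/(-48463 - 18282) = (-2 - 8241)/(-48463 - 18282) = -8243/(-66745) = -8243*(-1/66745) = 8243/66745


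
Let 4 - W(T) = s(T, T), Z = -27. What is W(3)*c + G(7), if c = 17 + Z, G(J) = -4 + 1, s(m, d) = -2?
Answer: -63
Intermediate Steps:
W(T) = 6 (W(T) = 4 - 1*(-2) = 4 + 2 = 6)
G(J) = -3
c = -10 (c = 17 - 27 = -10)
W(3)*c + G(7) = 6*(-10) - 3 = -60 - 3 = -63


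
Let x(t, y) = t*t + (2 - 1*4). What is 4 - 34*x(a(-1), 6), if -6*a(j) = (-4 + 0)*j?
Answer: 512/9 ≈ 56.889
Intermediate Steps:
a(j) = 2*j/3 (a(j) = -(-4 + 0)*j/6 = -(-2)*j/3 = 2*j/3)
x(t, y) = -2 + t**2 (x(t, y) = t**2 + (2 - 4) = t**2 - 2 = -2 + t**2)
4 - 34*x(a(-1), 6) = 4 - 34*(-2 + ((2/3)*(-1))**2) = 4 - 34*(-2 + (-2/3)**2) = 4 - 34*(-2 + 4/9) = 4 - 34*(-14/9) = 4 + 476/9 = 512/9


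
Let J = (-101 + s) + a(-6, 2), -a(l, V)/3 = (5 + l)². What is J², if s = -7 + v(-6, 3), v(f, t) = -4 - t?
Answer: 13924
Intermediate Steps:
a(l, V) = -3*(5 + l)²
s = -14 (s = -7 + (-4 - 1*3) = -7 + (-4 - 3) = -7 - 7 = -14)
J = -118 (J = (-101 - 14) - 3*(5 - 6)² = -115 - 3*(-1)² = -115 - 3*1 = -115 - 3 = -118)
J² = (-118)² = 13924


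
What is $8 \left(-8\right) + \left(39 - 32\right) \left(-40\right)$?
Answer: $-344$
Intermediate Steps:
$8 \left(-8\right) + \left(39 - 32\right) \left(-40\right) = -64 + \left(39 - 32\right) \left(-40\right) = -64 + 7 \left(-40\right) = -64 - 280 = -344$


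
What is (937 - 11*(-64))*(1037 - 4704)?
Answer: -6017547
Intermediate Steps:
(937 - 11*(-64))*(1037 - 4704) = (937 + 704)*(-3667) = 1641*(-3667) = -6017547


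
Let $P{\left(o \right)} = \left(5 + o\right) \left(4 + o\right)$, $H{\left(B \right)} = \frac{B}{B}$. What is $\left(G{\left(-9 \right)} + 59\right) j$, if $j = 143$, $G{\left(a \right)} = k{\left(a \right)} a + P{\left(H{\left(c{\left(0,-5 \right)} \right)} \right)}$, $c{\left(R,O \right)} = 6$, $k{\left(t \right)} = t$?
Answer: $24310$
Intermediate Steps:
$H{\left(B \right)} = 1$
$P{\left(o \right)} = \left(4 + o\right) \left(5 + o\right)$
$G{\left(a \right)} = 30 + a^{2}$ ($G{\left(a \right)} = a a + \left(20 + 1^{2} + 9 \cdot 1\right) = a^{2} + \left(20 + 1 + 9\right) = a^{2} + 30 = 30 + a^{2}$)
$\left(G{\left(-9 \right)} + 59\right) j = \left(\left(30 + \left(-9\right)^{2}\right) + 59\right) 143 = \left(\left(30 + 81\right) + 59\right) 143 = \left(111 + 59\right) 143 = 170 \cdot 143 = 24310$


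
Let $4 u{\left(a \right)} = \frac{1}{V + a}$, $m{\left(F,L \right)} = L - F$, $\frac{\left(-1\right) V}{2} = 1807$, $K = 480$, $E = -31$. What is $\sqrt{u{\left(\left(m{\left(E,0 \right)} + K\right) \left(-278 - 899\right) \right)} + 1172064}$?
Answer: $\frac{\sqrt{190707217779972835}}{403374} \approx 1082.6$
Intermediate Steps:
$V = -3614$ ($V = \left(-2\right) 1807 = -3614$)
$u{\left(a \right)} = \frac{1}{4 \left(-3614 + a\right)}$
$\sqrt{u{\left(\left(m{\left(E,0 \right)} + K\right) \left(-278 - 899\right) \right)} + 1172064} = \sqrt{\frac{1}{4 \left(-3614 + \left(\left(0 - -31\right) + 480\right) \left(-278 - 899\right)\right)} + 1172064} = \sqrt{\frac{1}{4 \left(-3614 + \left(\left(0 + 31\right) + 480\right) \left(-1177\right)\right)} + 1172064} = \sqrt{\frac{1}{4 \left(-3614 + \left(31 + 480\right) \left(-1177\right)\right)} + 1172064} = \sqrt{\frac{1}{4 \left(-3614 + 511 \left(-1177\right)\right)} + 1172064} = \sqrt{\frac{1}{4 \left(-3614 - 601447\right)} + 1172064} = \sqrt{\frac{1}{4 \left(-605061\right)} + 1172064} = \sqrt{\frac{1}{4} \left(- \frac{1}{605061}\right) + 1172064} = \sqrt{- \frac{1}{2420244} + 1172064} = \sqrt{\frac{2836680863615}{2420244}} = \frac{\sqrt{190707217779972835}}{403374}$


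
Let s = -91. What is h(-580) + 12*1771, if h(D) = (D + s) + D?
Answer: 20001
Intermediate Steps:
h(D) = -91 + 2*D (h(D) = (D - 91) + D = (-91 + D) + D = -91 + 2*D)
h(-580) + 12*1771 = (-91 + 2*(-580)) + 12*1771 = (-91 - 1160) + 21252 = -1251 + 21252 = 20001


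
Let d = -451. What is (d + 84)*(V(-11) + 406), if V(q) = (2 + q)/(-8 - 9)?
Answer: -2536337/17 ≈ -1.4920e+5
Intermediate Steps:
V(q) = -2/17 - q/17 (V(q) = (2 + q)/(-17) = (2 + q)*(-1/17) = -2/17 - q/17)
(d + 84)*(V(-11) + 406) = (-451 + 84)*((-2/17 - 1/17*(-11)) + 406) = -367*((-2/17 + 11/17) + 406) = -367*(9/17 + 406) = -367*6911/17 = -2536337/17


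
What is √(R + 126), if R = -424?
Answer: I*√298 ≈ 17.263*I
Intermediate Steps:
√(R + 126) = √(-424 + 126) = √(-298) = I*√298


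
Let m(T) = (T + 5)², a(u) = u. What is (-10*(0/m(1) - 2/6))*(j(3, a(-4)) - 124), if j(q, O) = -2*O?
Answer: -1160/3 ≈ -386.67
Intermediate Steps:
m(T) = (5 + T)²
(-10*(0/m(1) - 2/6))*(j(3, a(-4)) - 124) = (-10*(0/((5 + 1)²) - 2/6))*(-2*(-4) - 124) = (-10*(0/(6²) - 2*⅙))*(8 - 124) = -10*(0/36 - ⅓)*(-116) = -10*(0*(1/36) - ⅓)*(-116) = -10*(0 - ⅓)*(-116) = -10*(-⅓)*(-116) = (10/3)*(-116) = -1160/3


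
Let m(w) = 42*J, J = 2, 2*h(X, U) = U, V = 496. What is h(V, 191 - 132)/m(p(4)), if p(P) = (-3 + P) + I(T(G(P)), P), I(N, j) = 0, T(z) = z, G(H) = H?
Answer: 59/168 ≈ 0.35119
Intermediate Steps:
p(P) = -3 + P (p(P) = (-3 + P) + 0 = -3 + P)
h(X, U) = U/2
m(w) = 84 (m(w) = 42*2 = 84)
h(V, 191 - 132)/m(p(4)) = ((191 - 132)/2)/84 = ((½)*59)*(1/84) = (59/2)*(1/84) = 59/168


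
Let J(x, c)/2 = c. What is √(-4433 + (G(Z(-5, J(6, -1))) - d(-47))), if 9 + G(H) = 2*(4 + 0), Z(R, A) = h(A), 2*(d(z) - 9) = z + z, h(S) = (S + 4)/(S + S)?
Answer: 2*I*√1099 ≈ 66.302*I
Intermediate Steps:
h(S) = (4 + S)/(2*S) (h(S) = (4 + S)/((2*S)) = (4 + S)*(1/(2*S)) = (4 + S)/(2*S))
d(z) = 9 + z (d(z) = 9 + (z + z)/2 = 9 + (2*z)/2 = 9 + z)
J(x, c) = 2*c
Z(R, A) = (4 + A)/(2*A)
G(H) = -1 (G(H) = -9 + 2*(4 + 0) = -9 + 2*4 = -9 + 8 = -1)
√(-4433 + (G(Z(-5, J(6, -1))) - d(-47))) = √(-4433 + (-1 - (9 - 47))) = √(-4433 + (-1 - 1*(-38))) = √(-4433 + (-1 + 38)) = √(-4433 + 37) = √(-4396) = 2*I*√1099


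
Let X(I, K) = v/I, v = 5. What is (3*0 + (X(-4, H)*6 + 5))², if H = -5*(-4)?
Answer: 25/4 ≈ 6.2500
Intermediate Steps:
H = 20
X(I, K) = 5/I
(3*0 + (X(-4, H)*6 + 5))² = (3*0 + ((5/(-4))*6 + 5))² = (0 + ((5*(-¼))*6 + 5))² = (0 + (-5/4*6 + 5))² = (0 + (-15/2 + 5))² = (0 - 5/2)² = (-5/2)² = 25/4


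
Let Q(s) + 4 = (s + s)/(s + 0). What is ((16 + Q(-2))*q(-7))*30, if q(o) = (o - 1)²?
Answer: 26880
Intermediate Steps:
Q(s) = -2 (Q(s) = -4 + (s + s)/(s + 0) = -4 + (2*s)/s = -4 + 2 = -2)
q(o) = (-1 + o)²
((16 + Q(-2))*q(-7))*30 = ((16 - 2)*(-1 - 7)²)*30 = (14*(-8)²)*30 = (14*64)*30 = 896*30 = 26880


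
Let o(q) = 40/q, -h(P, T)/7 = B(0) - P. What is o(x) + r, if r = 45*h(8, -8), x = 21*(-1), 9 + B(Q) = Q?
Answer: 112415/21 ≈ 5353.1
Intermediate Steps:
B(Q) = -9 + Q
x = -21
h(P, T) = 63 + 7*P (h(P, T) = -7*((-9 + 0) - P) = -7*(-9 - P) = 63 + 7*P)
r = 5355 (r = 45*(63 + 7*8) = 45*(63 + 56) = 45*119 = 5355)
o(x) + r = 40/(-21) + 5355 = 40*(-1/21) + 5355 = -40/21 + 5355 = 112415/21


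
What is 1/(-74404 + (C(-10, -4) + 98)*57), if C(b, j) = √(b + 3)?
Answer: -3622/249259993 - 3*I*√7/249259993 ≈ -1.4531e-5 - 3.1843e-8*I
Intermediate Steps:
C(b, j) = √(3 + b)
1/(-74404 + (C(-10, -4) + 98)*57) = 1/(-74404 + (√(3 - 10) + 98)*57) = 1/(-74404 + (√(-7) + 98)*57) = 1/(-74404 + (I*√7 + 98)*57) = 1/(-74404 + (98 + I*√7)*57) = 1/(-74404 + (5586 + 57*I*√7)) = 1/(-68818 + 57*I*√7)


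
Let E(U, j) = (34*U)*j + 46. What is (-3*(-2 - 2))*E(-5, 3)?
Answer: -5568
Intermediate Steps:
E(U, j) = 46 + 34*U*j (E(U, j) = 34*U*j + 46 = 46 + 34*U*j)
(-3*(-2 - 2))*E(-5, 3) = (-3*(-2 - 2))*(46 + 34*(-5)*3) = (-3*(-4))*(46 - 510) = 12*(-464) = -5568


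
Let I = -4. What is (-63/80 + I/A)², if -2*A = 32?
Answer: 1849/6400 ≈ 0.28891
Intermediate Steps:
A = -16 (A = -½*32 = -16)
(-63/80 + I/A)² = (-63/80 - 4/(-16))² = (-63*1/80 - 4*(-1/16))² = (-63/80 + ¼)² = (-43/80)² = 1849/6400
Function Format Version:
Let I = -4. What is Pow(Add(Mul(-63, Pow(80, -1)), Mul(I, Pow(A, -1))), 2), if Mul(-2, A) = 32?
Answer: Rational(1849, 6400) ≈ 0.28891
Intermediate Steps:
A = -16 (A = Mul(Rational(-1, 2), 32) = -16)
Pow(Add(Mul(-63, Pow(80, -1)), Mul(I, Pow(A, -1))), 2) = Pow(Add(Mul(-63, Pow(80, -1)), Mul(-4, Pow(-16, -1))), 2) = Pow(Add(Mul(-63, Rational(1, 80)), Mul(-4, Rational(-1, 16))), 2) = Pow(Add(Rational(-63, 80), Rational(1, 4)), 2) = Pow(Rational(-43, 80), 2) = Rational(1849, 6400)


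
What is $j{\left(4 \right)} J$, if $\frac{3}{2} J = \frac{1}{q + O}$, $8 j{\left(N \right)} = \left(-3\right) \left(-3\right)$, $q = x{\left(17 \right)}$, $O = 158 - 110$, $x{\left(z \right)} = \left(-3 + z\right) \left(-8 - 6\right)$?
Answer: $- \frac{3}{592} \approx -0.0050676$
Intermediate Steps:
$x{\left(z \right)} = 42 - 14 z$ ($x{\left(z \right)} = \left(-3 + z\right) \left(-14\right) = 42 - 14 z$)
$O = 48$ ($O = 158 - 110 = 48$)
$q = -196$ ($q = 42 - 238 = -196$)
$j{\left(N \right)} = \frac{9}{8}$ ($j{\left(N \right)} = \frac{\left(-3\right) \left(-3\right)}{8} = \frac{1}{8} \cdot 9 = \frac{9}{8}$)
$J = - \frac{1}{222}$ ($J = \frac{2}{3 \left(-196 + 48\right)} = \frac{2}{3 \left(-148\right)} = \frac{2}{3} \left(- \frac{1}{148}\right) = - \frac{1}{222} \approx -0.0045045$)
$j{\left(4 \right)} J = \frac{9}{8} \left(- \frac{1}{222}\right) = - \frac{3}{592}$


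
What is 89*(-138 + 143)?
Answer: 445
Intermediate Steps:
89*(-138 + 143) = 89*5 = 445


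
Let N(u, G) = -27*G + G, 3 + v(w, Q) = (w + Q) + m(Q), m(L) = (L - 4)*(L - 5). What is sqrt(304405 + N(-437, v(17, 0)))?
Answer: sqrt(303521) ≈ 550.93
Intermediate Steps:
m(L) = (-5 + L)*(-4 + L) (m(L) = (-4 + L)*(-5 + L) = (-5 + L)*(-4 + L))
v(w, Q) = 17 + w + Q**2 - 8*Q (v(w, Q) = -3 + ((w + Q) + (20 + Q**2 - 9*Q)) = -3 + ((Q + w) + (20 + Q**2 - 9*Q)) = -3 + (20 + w + Q**2 - 8*Q) = 17 + w + Q**2 - 8*Q)
N(u, G) = -26*G
sqrt(304405 + N(-437, v(17, 0))) = sqrt(304405 - 26*(17 + 17 + 0**2 - 8*0)) = sqrt(304405 - 26*(17 + 17 + 0 + 0)) = sqrt(304405 - 26*34) = sqrt(304405 - 884) = sqrt(303521)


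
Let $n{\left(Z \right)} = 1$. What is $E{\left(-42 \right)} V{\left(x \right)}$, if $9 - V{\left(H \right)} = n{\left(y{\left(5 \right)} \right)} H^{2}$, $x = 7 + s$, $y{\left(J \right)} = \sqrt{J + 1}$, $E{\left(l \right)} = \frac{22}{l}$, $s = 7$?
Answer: $\frac{2057}{21} \approx 97.952$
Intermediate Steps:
$y{\left(J \right)} = \sqrt{1 + J}$
$x = 14$ ($x = 7 + 7 = 14$)
$V{\left(H \right)} = 9 - H^{2}$ ($V{\left(H \right)} = 9 - 1 H^{2} = 9 - H^{2}$)
$E{\left(-42 \right)} V{\left(x \right)} = \frac{22}{-42} \left(9 - 14^{2}\right) = 22 \left(- \frac{1}{42}\right) \left(9 - 196\right) = - \frac{11 \left(9 - 196\right)}{21} = \left(- \frac{11}{21}\right) \left(-187\right) = \frac{2057}{21}$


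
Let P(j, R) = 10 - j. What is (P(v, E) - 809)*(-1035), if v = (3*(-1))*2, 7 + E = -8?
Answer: 820755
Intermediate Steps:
E = -15 (E = -7 - 8 = -15)
v = -6 (v = -3*2 = -6)
(P(v, E) - 809)*(-1035) = ((10 - 1*(-6)) - 809)*(-1035) = ((10 + 6) - 809)*(-1035) = (16 - 809)*(-1035) = -793*(-1035) = 820755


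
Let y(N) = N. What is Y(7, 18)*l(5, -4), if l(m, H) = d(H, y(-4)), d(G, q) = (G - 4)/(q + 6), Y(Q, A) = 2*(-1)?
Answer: 8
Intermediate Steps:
Y(Q, A) = -2
d(G, q) = (-4 + G)/(6 + q)
l(m, H) = -2 + H/2 (l(m, H) = (-4 + H)/(6 - 4) = (-4 + H)/2 = -2 + H/2)
Y(7, 18)*l(5, -4) = -2*(-2 + (1/2)*(-4)) = -2*(-2 - 2) = -2*(-4) = 8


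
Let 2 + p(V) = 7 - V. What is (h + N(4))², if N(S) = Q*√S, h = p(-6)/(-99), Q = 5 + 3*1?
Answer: 20449/81 ≈ 252.46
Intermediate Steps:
Q = 8 (Q = 5 + 3 = 8)
p(V) = 5 - V (p(V) = -2 + (7 - V) = 5 - V)
h = -⅑ (h = (5 - 1*(-6))/(-99) = (5 + 6)*(-1/99) = 11*(-1/99) = -⅑ ≈ -0.11111)
N(S) = 8*√S
(h + N(4))² = (-⅑ + 8*√4)² = (-⅑ + 8*2)² = (-⅑ + 16)² = (143/9)² = 20449/81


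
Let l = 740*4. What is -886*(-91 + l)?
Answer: -2541934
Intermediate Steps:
l = 2960
-886*(-91 + l) = -886*(-91 + 2960) = -886*2869 = -2541934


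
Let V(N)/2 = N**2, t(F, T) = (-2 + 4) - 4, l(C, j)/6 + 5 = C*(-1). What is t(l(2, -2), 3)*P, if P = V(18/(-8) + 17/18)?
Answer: -2209/324 ≈ -6.8179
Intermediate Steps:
l(C, j) = -30 - 6*C (l(C, j) = -30 + 6*(C*(-1)) = -30 + 6*(-C) = -30 - 6*C)
t(F, T) = -2 (t(F, T) = 2 - 4 = -2)
V(N) = 2*N**2
P = 2209/648 (P = 2*(18/(-8) + 17/18)**2 = 2*(18*(-1/8) + 17*(1/18))**2 = 2*(-9/4 + 17/18)**2 = 2*(-47/36)**2 = 2*(2209/1296) = 2209/648 ≈ 3.4090)
t(l(2, -2), 3)*P = -2*2209/648 = -2209/324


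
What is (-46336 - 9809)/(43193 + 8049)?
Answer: -56145/51242 ≈ -1.0957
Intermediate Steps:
(-46336 - 9809)/(43193 + 8049) = -56145/51242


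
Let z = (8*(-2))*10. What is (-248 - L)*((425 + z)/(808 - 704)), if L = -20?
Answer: -15105/26 ≈ -580.96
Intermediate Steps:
z = -160 (z = -16*10 = -160)
(-248 - L)*((425 + z)/(808 - 704)) = (-248 - 1*(-20))*((425 - 160)/(808 - 704)) = (-248 + 20)*(265/104) = -60420/104 = -228*265/104 = -15105/26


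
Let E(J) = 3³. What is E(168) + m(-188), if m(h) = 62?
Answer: 89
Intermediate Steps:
E(J) = 27
E(168) + m(-188) = 27 + 62 = 89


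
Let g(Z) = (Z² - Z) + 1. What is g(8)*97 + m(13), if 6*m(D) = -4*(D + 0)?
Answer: 16561/3 ≈ 5520.3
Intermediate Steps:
g(Z) = 1 + Z² - Z
m(D) = -2*D/3 (m(D) = (-4*(D + 0))/6 = (-4*D)/6 = -2*D/3)
g(8)*97 + m(13) = (1 + 8² - 1*8)*97 - ⅔*13 = (1 + 64 - 8)*97 - 26/3 = 57*97 - 26/3 = 5529 - 26/3 = 16561/3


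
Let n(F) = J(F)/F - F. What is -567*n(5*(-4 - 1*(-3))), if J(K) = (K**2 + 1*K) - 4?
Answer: -5103/5 ≈ -1020.6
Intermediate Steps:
J(K) = -4 + K + K**2 (J(K) = (K**2 + K) - 4 = (K + K**2) - 4 = -4 + K + K**2)
n(F) = -F + (-4 + F + F**2)/F (n(F) = (-4 + F + F**2)/F - F = -F + (-4 + F + F**2)/F)
-567*n(5*(-4 - 1*(-3))) = -567*(-4 + 5*(-4 - 1*(-3)))/(5*(-4 - 1*(-3))) = -567*(-4 + 5*(-4 + 3))/(5*(-4 + 3)) = -567*(-4 + 5*(-1))/(5*(-1)) = -567*(-4 - 5)/(-5) = -(-567)*(-9)/5 = -567*9/5 = -5103/5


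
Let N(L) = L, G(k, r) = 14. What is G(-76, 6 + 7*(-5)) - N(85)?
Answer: -71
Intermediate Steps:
G(-76, 6 + 7*(-5)) - N(85) = 14 - 1*85 = 14 - 85 = -71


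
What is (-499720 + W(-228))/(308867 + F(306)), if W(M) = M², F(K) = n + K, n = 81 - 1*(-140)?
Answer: -223868/154697 ≈ -1.4471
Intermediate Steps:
n = 221 (n = 81 + 140 = 221)
F(K) = 221 + K
(-499720 + W(-228))/(308867 + F(306)) = (-499720 + (-228)²)/(308867 + (221 + 306)) = (-499720 + 51984)/(308867 + 527) = -447736/309394 = -447736*1/309394 = -223868/154697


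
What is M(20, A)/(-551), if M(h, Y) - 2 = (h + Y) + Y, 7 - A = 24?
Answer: 12/551 ≈ 0.021779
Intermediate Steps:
A = -17 (A = 7 - 1*24 = 7 - 24 = -17)
M(h, Y) = 2 + h + 2*Y (M(h, Y) = 2 + ((h + Y) + Y) = 2 + ((Y + h) + Y) = 2 + (h + 2*Y) = 2 + h + 2*Y)
M(20, A)/(-551) = (2 + 20 + 2*(-17))/(-551) = (2 + 20 - 34)*(-1/551) = -12*(-1/551) = 12/551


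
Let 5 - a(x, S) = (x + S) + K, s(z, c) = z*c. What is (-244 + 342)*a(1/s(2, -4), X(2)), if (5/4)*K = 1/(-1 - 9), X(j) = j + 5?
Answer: -17591/100 ≈ -175.91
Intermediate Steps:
X(j) = 5 + j
s(z, c) = c*z
K = -2/25 (K = 4/(5*(-1 - 9)) = (⅘)/(-10) = (⅘)*(-⅒) = -2/25 ≈ -0.080000)
a(x, S) = 127/25 - S - x (a(x, S) = 5 - ((x + S) - 2/25) = 5 - ((S + x) - 2/25) = 5 - (-2/25 + S + x) = 5 + (2/25 - S - x) = 127/25 - S - x)
(-244 + 342)*a(1/s(2, -4), X(2)) = (-244 + 342)*(127/25 - (5 + 2) - 1/((-4*2))) = 98*(127/25 - 1*7 - 1/(-8)) = 98*(127/25 - 7 - (-1)/8) = 98*(127/25 - 7 - 1*(-⅛)) = 98*(127/25 - 7 + ⅛) = 98*(-359/200) = -17591/100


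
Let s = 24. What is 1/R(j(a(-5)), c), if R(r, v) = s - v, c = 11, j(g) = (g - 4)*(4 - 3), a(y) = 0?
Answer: 1/13 ≈ 0.076923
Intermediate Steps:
j(g) = -4 + g (j(g) = (-4 + g)*1 = -4 + g)
R(r, v) = 24 - v
1/R(j(a(-5)), c) = 1/(24 - 1*11) = 1/(24 - 11) = 1/13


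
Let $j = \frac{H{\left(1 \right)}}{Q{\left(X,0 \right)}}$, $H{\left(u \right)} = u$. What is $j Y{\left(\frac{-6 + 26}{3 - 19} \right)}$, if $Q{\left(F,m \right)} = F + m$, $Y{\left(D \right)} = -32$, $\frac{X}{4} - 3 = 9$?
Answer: $- \frac{2}{3} \approx -0.66667$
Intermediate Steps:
$X = 48$ ($X = 12 + 4 \cdot 9 = 12 + 36 = 48$)
$j = \frac{1}{48}$ ($j = 1 \frac{1}{48 + 0} = 1 \cdot \frac{1}{48} = \frac{1}{48} \approx 0.020833$)
$j Y{\left(\frac{-6 + 26}{3 - 19} \right)} = \frac{1}{48} \left(-32\right) = - \frac{2}{3}$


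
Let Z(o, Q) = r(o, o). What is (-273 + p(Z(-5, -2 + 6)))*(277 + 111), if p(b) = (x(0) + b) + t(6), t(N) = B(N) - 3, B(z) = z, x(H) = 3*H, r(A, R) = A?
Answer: -106700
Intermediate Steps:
Z(o, Q) = o
t(N) = -3 + N (t(N) = N - 3 = -3 + N)
p(b) = 3 + b (p(b) = (3*0 + b) + (-3 + 6) = (0 + b) + 3 = b + 3 = 3 + b)
(-273 + p(Z(-5, -2 + 6)))*(277 + 111) = (-273 + (3 - 5))*(277 + 111) = (-273 - 2)*388 = -275*388 = -106700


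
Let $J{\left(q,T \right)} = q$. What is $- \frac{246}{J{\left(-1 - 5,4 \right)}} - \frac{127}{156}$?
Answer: $\frac{6269}{156} \approx 40.186$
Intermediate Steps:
$- \frac{246}{J{\left(-1 - 5,4 \right)}} - \frac{127}{156} = - \frac{246}{-1 - 5} - \frac{127}{156} = - \frac{246}{-6} - \frac{127}{156} = \left(-246\right) \left(- \frac{1}{6}\right) - \frac{127}{156} = 41 - \frac{127}{156} = \frac{6269}{156}$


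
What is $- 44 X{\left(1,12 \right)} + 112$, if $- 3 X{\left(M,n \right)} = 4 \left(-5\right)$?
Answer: $- \frac{544}{3} \approx -181.33$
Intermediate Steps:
$X{\left(M,n \right)} = \frac{20}{3}$ ($X{\left(M,n \right)} = - \frac{4 \left(-5\right)}{3} = \left(- \frac{1}{3}\right) \left(-20\right) = \frac{20}{3}$)
$- 44 X{\left(1,12 \right)} + 112 = \left(-44\right) \frac{20}{3} + 112 = - \frac{880}{3} + 112 = - \frac{544}{3}$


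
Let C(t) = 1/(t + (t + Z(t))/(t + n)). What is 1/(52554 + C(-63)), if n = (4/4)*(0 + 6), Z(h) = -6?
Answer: 1174/61698377 ≈ 1.9028e-5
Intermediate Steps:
n = 6 (n = (4*(1/4))*6 = 1*6 = 6)
C(t) = 1/(t + (-6 + t)/(6 + t)) (C(t) = 1/(t + (t - 6)/(t + 6)) = 1/(t + (-6 + t)/(6 + t)))
1/(52554 + C(-63)) = 1/(52554 + (6 - 63)/(-6 + (-63)**2 + 7*(-63))) = 1/(52554 - 57/(-6 + 3969 - 441)) = 1/(52554 - 57/3522) = 1/(52554 + (1/3522)*(-57)) = 1/(52554 - 19/1174) = 1/(61698377/1174) = 1174/61698377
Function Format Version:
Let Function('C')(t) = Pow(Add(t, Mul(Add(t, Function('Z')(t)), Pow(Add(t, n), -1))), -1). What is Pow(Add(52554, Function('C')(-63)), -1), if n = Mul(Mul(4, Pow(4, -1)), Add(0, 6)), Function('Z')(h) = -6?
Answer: Rational(1174, 61698377) ≈ 1.9028e-5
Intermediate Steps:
n = 6 (n = Mul(Mul(4, Rational(1, 4)), 6) = Mul(1, 6) = 6)
Function('C')(t) = Pow(Add(t, Mul(Pow(Add(6, t), -1), Add(-6, t))), -1) (Function('C')(t) = Pow(Add(t, Mul(Add(t, -6), Pow(Add(t, 6), -1))), -1) = Pow(Add(t, Mul(Add(-6, t), Pow(Add(6, t), -1))), -1) = Pow(Add(t, Mul(Pow(Add(6, t), -1), Add(-6, t))), -1))
Pow(Add(52554, Function('C')(-63)), -1) = Pow(Add(52554, Mul(Pow(Add(-6, Pow(-63, 2), Mul(7, -63)), -1), Add(6, -63))), -1) = Pow(Add(52554, Mul(Pow(Add(-6, 3969, -441), -1), -57)), -1) = Pow(Add(52554, Mul(Pow(3522, -1), -57)), -1) = Pow(Add(52554, Mul(Rational(1, 3522), -57)), -1) = Pow(Add(52554, Rational(-19, 1174)), -1) = Pow(Rational(61698377, 1174), -1) = Rational(1174, 61698377)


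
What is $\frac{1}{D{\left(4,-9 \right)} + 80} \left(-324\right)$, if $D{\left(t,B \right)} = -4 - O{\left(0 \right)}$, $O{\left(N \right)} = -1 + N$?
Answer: $- \frac{324}{77} \approx -4.2078$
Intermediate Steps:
$D{\left(t,B \right)} = -3$ ($D{\left(t,B \right)} = -4 - \left(-1 + 0\right) = -4 - -1 = -4 + 1 = -3$)
$\frac{1}{D{\left(4,-9 \right)} + 80} \left(-324\right) = \frac{1}{-3 + 80} \left(-324\right) = \frac{1}{77} \left(-324\right) = - \frac{324}{77}$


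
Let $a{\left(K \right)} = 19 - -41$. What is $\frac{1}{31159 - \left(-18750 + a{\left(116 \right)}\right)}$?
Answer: $\frac{1}{49849} \approx 2.0061 \cdot 10^{-5}$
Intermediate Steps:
$a{\left(K \right)} = 60$ ($a{\left(K \right)} = 19 + 41 = 60$)
$\frac{1}{31159 - \left(-18750 + a{\left(116 \right)}\right)} = \frac{1}{31159 + \left(18750 - 60\right)} = \frac{1}{31159 + 18690} = \frac{1}{49849}$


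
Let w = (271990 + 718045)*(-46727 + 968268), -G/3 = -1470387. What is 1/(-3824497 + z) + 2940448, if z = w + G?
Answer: 2682742522537968353/912358430599 ≈ 2.9404e+6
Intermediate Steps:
G = 4411161 (G = -3*(-1470387) = 4411161)
w = 912357843935 (w = 990035*921541 = 912357843935)
z = 912362255096 (z = 912357843935 + 4411161 = 912362255096)
1/(-3824497 + z) + 2940448 = 1/(-3824497 + 912362255096) + 2940448 = 1/912358430599 + 2940448 = 2682742522537968353/912358430599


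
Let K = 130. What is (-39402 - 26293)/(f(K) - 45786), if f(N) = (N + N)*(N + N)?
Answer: -65695/21814 ≈ -3.0116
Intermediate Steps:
f(N) = 4*N² (f(N) = (2*N)*(2*N) = 4*N²)
(-39402 - 26293)/(f(K) - 45786) = (-39402 - 26293)/(4*130² - 45786) = -65695/(4*16900 - 45786) = -65695/(67600 - 45786) = -65695/21814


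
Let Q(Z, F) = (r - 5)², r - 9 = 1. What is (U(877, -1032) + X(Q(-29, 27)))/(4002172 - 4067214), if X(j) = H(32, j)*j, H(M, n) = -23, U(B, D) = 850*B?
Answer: -744875/65042 ≈ -11.452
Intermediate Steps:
r = 10 (r = 9 + 1 = 10)
Q(Z, F) = 25 (Q(Z, F) = (10 - 5)² = 5² = 25)
X(j) = -23*j
(U(877, -1032) + X(Q(-29, 27)))/(4002172 - 4067214) = (850*877 - 23*25)/(4002172 - 4067214) = (745450 - 575)/(-65042) = 744875*(-1/65042) = -744875/65042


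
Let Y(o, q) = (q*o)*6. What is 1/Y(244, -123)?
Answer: -1/180072 ≈ -5.5533e-6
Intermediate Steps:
Y(o, q) = 6*o*q (Y(o, q) = (o*q)*6 = 6*o*q)
1/Y(244, -123) = 1/(6*244*(-123)) = 1/(-180072) = -1/180072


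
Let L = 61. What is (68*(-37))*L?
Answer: -153476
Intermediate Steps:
(68*(-37))*L = (68*(-37))*61 = -2516*61 = -153476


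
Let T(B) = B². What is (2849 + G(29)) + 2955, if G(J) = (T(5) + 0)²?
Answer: 6429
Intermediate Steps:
G(J) = 625 (G(J) = (5² + 0)² = (25 + 0)² = 25² = 625)
(2849 + G(29)) + 2955 = (2849 + 625) + 2955 = 3474 + 2955 = 6429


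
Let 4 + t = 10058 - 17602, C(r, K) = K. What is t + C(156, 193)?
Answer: -7355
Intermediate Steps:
t = -7548 (t = -4 + (10058 - 17602) = -4 - 7544 = -7548)
t + C(156, 193) = -7548 + 193 = -7355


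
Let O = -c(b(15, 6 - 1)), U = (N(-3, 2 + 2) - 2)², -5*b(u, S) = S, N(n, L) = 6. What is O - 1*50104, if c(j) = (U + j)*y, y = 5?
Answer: -50179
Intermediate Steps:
b(u, S) = -S/5
U = 16 (U = (6 - 2)² = 4² = 16)
c(j) = 80 + 5*j (c(j) = (16 + j)*5 = 80 + 5*j)
O = -75 (O = -(80 + 5*(-(6 - 1)/5)) = -(80 + 5*(-⅕*5)) = -(80 + 5*(-1)) = -(80 - 5) = -1*75 = -75)
O - 1*50104 = -75 - 1*50104 = -75 - 50104 = -50179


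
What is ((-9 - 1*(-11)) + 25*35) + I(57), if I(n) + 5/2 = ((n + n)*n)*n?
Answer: 742521/2 ≈ 3.7126e+5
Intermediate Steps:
I(n) = -5/2 + 2*n³ (I(n) = -5/2 + ((n + n)*n)*n = -5/2 + ((2*n)*n)*n = -5/2 + (2*n²)*n = -5/2 + 2*n³)
((-9 - 1*(-11)) + 25*35) + I(57) = ((-9 - 1*(-11)) + 25*35) + (-5/2 + 2*57³) = ((-9 + 11) + 875) + (-5/2 + 2*185193) = (2 + 875) + (-5/2 + 370386) = 877 + 740767/2 = 742521/2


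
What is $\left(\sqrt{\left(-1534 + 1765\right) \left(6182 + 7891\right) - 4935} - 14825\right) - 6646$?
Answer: $-21471 + 278 \sqrt{42} \approx -19669.0$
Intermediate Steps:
$\left(\sqrt{\left(-1534 + 1765\right) \left(6182 + 7891\right) - 4935} - 14825\right) - 6646 = \left(\sqrt{231 \cdot 14073 - 4935} - 14825\right) - 6646 = \left(\sqrt{3250863 - 4935} - 14825\right) - 6646 = \left(\sqrt{3245928} - 14825\right) - 6646 = \left(278 \sqrt{42} - 14825\right) - 6646 = \left(-14825 + 278 \sqrt{42}\right) - 6646 = -21471 + 278 \sqrt{42}$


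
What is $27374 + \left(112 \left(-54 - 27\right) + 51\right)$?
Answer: $18353$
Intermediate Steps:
$27374 + \left(112 \left(-54 - 27\right) + 51\right) = 27374 + \left(112 \left(-81\right) + 51\right) = 27374 + \left(-9072 + 51\right) = 27374 - 9021 = 18353$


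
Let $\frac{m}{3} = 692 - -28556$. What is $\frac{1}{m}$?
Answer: $\frac{1}{87744} \approx 1.1397 \cdot 10^{-5}$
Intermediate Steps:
$m = 87744$ ($m = 3 \left(692 - -28556\right) = 3 \left(692 + 28556\right) = 3 \cdot 29248 = 87744$)
$\frac{1}{m} = \frac{1}{87744}$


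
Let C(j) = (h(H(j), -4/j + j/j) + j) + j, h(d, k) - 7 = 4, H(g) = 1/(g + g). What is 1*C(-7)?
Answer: -3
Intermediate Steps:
H(g) = 1/(2*g)
h(d, k) = 11 (h(d, k) = 7 + 4 = 11)
C(j) = 11 + 2*j (C(j) = (11 + j) + j = 11 + 2*j)
1*C(-7) = 1*(11 + 2*(-7)) = 1*(11 - 14) = 1*(-3) = -3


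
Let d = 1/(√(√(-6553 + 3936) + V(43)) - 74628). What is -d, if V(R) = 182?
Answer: 1/(74628 - √(182 + I*√2617)) ≈ 1.3402e-5 + 3.4e-10*I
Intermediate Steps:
d = 1/(-74628 + √(182 + I*√2617)) (d = 1/(√(√(-6553 + 3936) + 182) - 74628) = 1/(√(√(-2617) + 182) - 74628) = 1/(√(I*√2617 + 182) - 74628) = 1/(√(182 + I*√2617) - 74628) = 1/(-74628 + √(182 + I*√2617)) ≈ -1.3402e-5 - 3.4e-10*I)
-d = -(-1)/(74628 - √(182 + I*√2617)) = 1/(74628 - √(182 + I*√2617))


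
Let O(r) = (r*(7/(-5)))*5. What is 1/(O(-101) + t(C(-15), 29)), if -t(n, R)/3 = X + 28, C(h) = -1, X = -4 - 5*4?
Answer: 1/695 ≈ 0.0014388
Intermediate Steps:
X = -24 (X = -4 - 20 = -24)
t(n, R) = -12 (t(n, R) = -3*(-24 + 28) = -3*4 = -12)
O(r) = -7*r (O(r) = (r*(7*(-⅕)))*5 = (r*(-7/5))*5 = -7*r/5*5 = -7*r)
1/(O(-101) + t(C(-15), 29)) = 1/(-7*(-101) - 12) = 1/(707 - 12) = 1/695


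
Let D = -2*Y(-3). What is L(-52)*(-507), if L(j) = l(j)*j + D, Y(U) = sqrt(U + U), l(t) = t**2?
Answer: 71288256 + 1014*I*sqrt(6) ≈ 7.1288e+7 + 2483.8*I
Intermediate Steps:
Y(U) = sqrt(2)*sqrt(U) (Y(U) = sqrt(2*U) = sqrt(2)*sqrt(U))
D = -2*I*sqrt(6) (D = -2*sqrt(2)*sqrt(-3) = -2*sqrt(2)*I*sqrt(3) = -2*I*sqrt(6) ≈ -4.899*I)
L(j) = j**3 - 2*I*sqrt(6) (L(j) = j**2*j - 2*I*sqrt(6) = j**3 - 2*I*sqrt(6))
L(-52)*(-507) = ((-52)**3 - 2*I*sqrt(6))*(-507) = (-140608 - 2*I*sqrt(6))*(-507) = 71288256 + 1014*I*sqrt(6)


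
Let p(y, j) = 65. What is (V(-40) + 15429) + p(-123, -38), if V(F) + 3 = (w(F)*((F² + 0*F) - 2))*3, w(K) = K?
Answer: -176269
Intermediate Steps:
V(F) = -3 + 3*F*(-2 + F²) (V(F) = -3 + (F*((F² + 0*F) - 2))*3 = -3 + (F*((F² + 0) - 2))*3 = -3 + (F*(F² - 2))*3 = -3 + (F*(-2 + F²))*3 = -3 + 3*F*(-2 + F²))
(V(-40) + 15429) + p(-123, -38) = ((-3 - 6*(-40) + 3*(-40)³) + 15429) + 65 = ((-3 + 240 + 3*(-64000)) + 15429) + 65 = ((-3 + 240 - 192000) + 15429) + 65 = (-191763 + 15429) + 65 = -176334 + 65 = -176269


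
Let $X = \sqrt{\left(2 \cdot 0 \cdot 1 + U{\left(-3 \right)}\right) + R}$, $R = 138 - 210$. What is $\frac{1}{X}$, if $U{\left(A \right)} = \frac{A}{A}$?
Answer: $- \frac{i \sqrt{71}}{71} \approx - 0.11868 i$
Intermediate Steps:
$U{\left(A \right)} = 1$
$R = -72$
$X = i \sqrt{71}$ ($X = \sqrt{\left(2 \cdot 0 \cdot 1 + 1\right) - 72} = \sqrt{\left(0 \cdot 1 + 1\right) - 72} = \sqrt{\left(0 + 1\right) - 72} = \sqrt{1 - 72} = \sqrt{-71} = i \sqrt{71} \approx 8.4261 i$)
$\frac{1}{X} = \frac{1}{i \sqrt{71}} = - \frac{i \sqrt{71}}{71}$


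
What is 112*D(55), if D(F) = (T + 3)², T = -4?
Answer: 112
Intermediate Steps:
D(F) = 1 (D(F) = (-4 + 3)² = (-1)² = 1)
112*D(55) = 112*1 = 112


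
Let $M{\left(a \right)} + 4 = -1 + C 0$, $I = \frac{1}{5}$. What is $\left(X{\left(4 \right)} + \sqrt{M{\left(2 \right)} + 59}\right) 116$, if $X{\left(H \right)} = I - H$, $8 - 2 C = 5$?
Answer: $- \frac{2204}{5} + 348 \sqrt{6} \approx 411.62$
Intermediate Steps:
$C = \frac{3}{2}$ ($C = 4 - \frac{5}{2} = \frac{3}{2} \approx 1.5$)
$I = \frac{1}{5} \approx 0.2$
$M{\left(a \right)} = -5$ ($M{\left(a \right)} = -4 + \left(-1 + \frac{3}{2} \cdot 0\right) = -4 + \left(-1 + 0\right) = -4 - 1 = -5$)
$X{\left(H \right)} = \frac{1}{5} - H$
$\left(X{\left(4 \right)} + \sqrt{M{\left(2 \right)} + 59}\right) 116 = \left(\left(\frac{1}{5} - 4\right) + \sqrt{-5 + 59}\right) 116 = \left(\left(\frac{1}{5} - 4\right) + \sqrt{54}\right) 116 = \left(- \frac{19}{5} + 3 \sqrt{6}\right) 116 = - \frac{2204}{5} + 348 \sqrt{6}$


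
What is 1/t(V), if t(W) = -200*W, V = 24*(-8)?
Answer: 1/38400 ≈ 2.6042e-5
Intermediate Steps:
V = -192
1/t(V) = 1/(-200*(-192)) = 1/38400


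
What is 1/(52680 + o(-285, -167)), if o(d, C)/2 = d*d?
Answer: 1/215130 ≈ 4.6484e-6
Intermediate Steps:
o(d, C) = 2*d**2 (o(d, C) = 2*(d*d) = 2*d**2)
1/(52680 + o(-285, -167)) = 1/(52680 + 2*(-285)**2) = 1/(52680 + 2*81225) = 1/(52680 + 162450) = 1/215130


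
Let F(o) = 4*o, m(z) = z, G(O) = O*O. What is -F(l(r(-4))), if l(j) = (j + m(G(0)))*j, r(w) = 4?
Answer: -64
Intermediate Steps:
G(O) = O**2
l(j) = j**2 (l(j) = (j + 0**2)*j = (j + 0)*j = j*j = j**2)
-F(l(r(-4))) = -4*4**2 = -4*16 = -1*64 = -64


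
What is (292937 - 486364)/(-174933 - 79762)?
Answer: 193427/254695 ≈ 0.75945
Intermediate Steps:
(292937 - 486364)/(-174933 - 79762) = -193427/(-254695) = -193427*(-1/254695) = 193427/254695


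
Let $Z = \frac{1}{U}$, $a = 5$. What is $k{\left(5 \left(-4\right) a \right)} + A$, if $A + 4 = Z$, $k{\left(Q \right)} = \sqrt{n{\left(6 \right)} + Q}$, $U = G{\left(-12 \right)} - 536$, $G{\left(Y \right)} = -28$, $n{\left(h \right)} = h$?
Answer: $- \frac{2257}{564} + i \sqrt{94} \approx -4.0018 + 9.6954 i$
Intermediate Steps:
$U = -564$ ($U = -28 - 536 = -564$)
$k{\left(Q \right)} = \sqrt{6 + Q}$
$Z = - \frac{1}{564}$ ($Z = \frac{1}{-564} = - \frac{1}{564} \approx -0.0017731$)
$A = - \frac{2257}{564}$ ($A = -4 - \frac{1}{564} = - \frac{2257}{564} \approx -4.0018$)
$k{\left(5 \left(-4\right) a \right)} + A = \sqrt{6 + 5 \left(-4\right) 5} - \frac{2257}{564} = \sqrt{6 - 100} - \frac{2257}{564} = \sqrt{-94} - \frac{2257}{564} = i \sqrt{94} - \frac{2257}{564} = - \frac{2257}{564} + i \sqrt{94}$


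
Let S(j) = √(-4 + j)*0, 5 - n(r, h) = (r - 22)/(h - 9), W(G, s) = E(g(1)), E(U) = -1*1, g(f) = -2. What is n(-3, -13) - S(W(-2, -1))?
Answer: 85/22 ≈ 3.8636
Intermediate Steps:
E(U) = -1
W(G, s) = -1
n(r, h) = 5 - (-22 + r)/(-9 + h) (n(r, h) = 5 - (r - 22)/(h - 9) = 5 - (-22 + r)/(-9 + h))
S(j) = 0
n(-3, -13) - S(W(-2, -1)) = (-23 - 1*(-3) + 5*(-13))/(-9 - 13) - 1*0 = (-23 + 3 - 65)/(-22) + 0 = -1/22*(-85) + 0 = 85/22 + 0 = 85/22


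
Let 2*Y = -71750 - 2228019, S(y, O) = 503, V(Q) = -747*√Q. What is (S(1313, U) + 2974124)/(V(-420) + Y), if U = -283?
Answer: -13681909922326/5289874908481 + 17776370952*I*√105/5289874908481 ≈ -2.5864 + 0.034434*I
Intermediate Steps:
Y = -2299769/2 (Y = (-71750 - 2228019)/2 = (½)*(-2299769) = -2299769/2 ≈ -1.1499e+6)
(S(1313, U) + 2974124)/(V(-420) + Y) = (503 + 2974124)/(-1494*I*√105 - 2299769/2) = 2974627/(-1494*I*√105 - 2299769/2) = 2974627/(-2299769/2 - 1494*I*√105)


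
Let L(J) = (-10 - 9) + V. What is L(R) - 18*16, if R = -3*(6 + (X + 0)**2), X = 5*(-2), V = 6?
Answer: -301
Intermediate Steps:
X = -10
R = -318 (R = -3*(6 + (-10 + 0)**2) = -3*(6 + (-10)**2) = -3*(6 + 100) = -3*106 = -318)
L(J) = -13 (L(J) = (-10 - 9) + 6 = -19 + 6 = -13)
L(R) - 18*16 = -13 - 18*16 = -13 - 1*288 = -13 - 288 = -301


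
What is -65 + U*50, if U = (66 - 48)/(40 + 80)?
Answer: -115/2 ≈ -57.500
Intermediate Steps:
U = 3/20 (U = 18/120 = 18*(1/120) = 3/20 ≈ 0.15000)
-65 + U*50 = -65 + (3/20)*50 = -65 + 15/2 = -115/2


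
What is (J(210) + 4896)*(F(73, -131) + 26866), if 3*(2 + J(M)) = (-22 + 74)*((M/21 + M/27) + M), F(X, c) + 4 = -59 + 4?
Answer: 6399849566/27 ≈ 2.3703e+8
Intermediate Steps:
F(X, c) = -59 (F(X, c) = -4 + (-59 + 4) = -4 - 55 = -59)
J(M) = -2 + 10660*M/567 (J(M) = -2 + ((-22 + 74)*((M/21 + M/27) + M))/3 = -2 + (52*((M*(1/21) + M*(1/27)) + M))/3 = -2 + (52*((M/21 + M/27) + M))/3 = -2 + (52*(16*M/189 + M))/3 = -2 + (52*(205*M/189))/3 = -2 + (10660*M/189)/3 = -2 + 10660*M/567)
(J(210) + 4896)*(F(73, -131) + 26866) = ((-2 + (10660/567)*210) + 4896)*(-59 + 26866) = ((-2 + 106600/27) + 4896)*26807 = (106546/27 + 4896)*26807 = (238738/27)*26807 = 6399849566/27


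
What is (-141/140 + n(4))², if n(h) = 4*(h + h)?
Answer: 18826921/19600 ≈ 960.56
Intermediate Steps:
n(h) = 8*h (n(h) = 4*(2*h) = 8*h)
(-141/140 + n(4))² = (-141/140 + 8*4)² = (-141*1/140 + 32)² = (-141/140 + 32)² = (4339/140)² = 18826921/19600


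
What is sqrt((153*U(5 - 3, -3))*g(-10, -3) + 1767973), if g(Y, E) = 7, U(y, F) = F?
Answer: 2*sqrt(441190) ≈ 1328.4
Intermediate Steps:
sqrt((153*U(5 - 3, -3))*g(-10, -3) + 1767973) = sqrt((153*(-3))*7 + 1767973) = sqrt(-459*7 + 1767973) = sqrt(-3213 + 1767973) = sqrt(1764760) = 2*sqrt(441190)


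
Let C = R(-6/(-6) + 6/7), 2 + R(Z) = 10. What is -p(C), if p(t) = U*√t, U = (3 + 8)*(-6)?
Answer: 132*√2 ≈ 186.68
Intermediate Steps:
R(Z) = 8 (R(Z) = -2 + 10 = 8)
U = -66 (U = 11*(-6) = -66)
C = 8
p(t) = -66*√t
-p(C) = -(-66)*√8 = -(-66)*2*√2 = -(-132)*√2 = 132*√2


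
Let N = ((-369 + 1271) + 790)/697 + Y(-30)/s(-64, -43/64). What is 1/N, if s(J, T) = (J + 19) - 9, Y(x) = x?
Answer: 6273/18713 ≈ 0.33522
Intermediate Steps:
s(J, T) = 10 + J (s(J, T) = (19 + J) - 9 = 10 + J)
N = 18713/6273 (N = ((-369 + 1271) + 790)/697 - 30/(10 - 64) = (902 + 790)*(1/697) - 30/(-54) = 1692*(1/697) - 30*(-1/54) = 1692/697 + 5/9 = 18713/6273 ≈ 2.9831)
1/N = 1/(18713/6273) = 6273/18713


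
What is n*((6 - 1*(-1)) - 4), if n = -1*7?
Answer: -21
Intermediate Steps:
n = -7
n*((6 - 1*(-1)) - 4) = -7*((6 - 1*(-1)) - 4) = -7*((6 + 1) - 4) = -7*(7 - 4) = -7*3 = -21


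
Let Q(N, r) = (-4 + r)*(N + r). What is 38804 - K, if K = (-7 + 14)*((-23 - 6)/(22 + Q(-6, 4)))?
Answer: 853891/22 ≈ 38813.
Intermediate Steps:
K = -203/22 (K = (-7 + 14)*((-23 - 6)/(22 + (4² - 4*(-6) - 4*4 - 6*4))) = 7*(-29/(22 + (16 + 24 - 16 - 24))) = 7*(-29/(22 + 0)) = 7*(-29/22) = -203/22 ≈ -9.2273)
38804 - K = 38804 - 1*(-203/22) = 38804 + 203/22 = 853891/22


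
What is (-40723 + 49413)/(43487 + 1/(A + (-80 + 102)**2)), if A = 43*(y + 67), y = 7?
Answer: 403260/2018017 ≈ 0.19983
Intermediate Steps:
A = 3182 (A = 43*(7 + 67) = 43*74 = 3182)
(-40723 + 49413)/(43487 + 1/(A + (-80 + 102)**2)) = (-40723 + 49413)/(43487 + 1/(3182 + (-80 + 102)**2)) = 8690/(43487 + 1/(3182 + 22**2)) = 8690/(43487 + 1/(3182 + 484)) = 8690/(43487 + 1/3666) = 8690/(159423343/3666) = 8690*(3666/159423343) = 403260/2018017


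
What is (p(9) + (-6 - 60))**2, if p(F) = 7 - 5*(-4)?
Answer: 1521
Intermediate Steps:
p(F) = 27 (p(F) = 7 + 20 = 27)
(p(9) + (-6 - 60))**2 = (27 + (-6 - 60))**2 = (27 - 66)**2 = (-39)**2 = 1521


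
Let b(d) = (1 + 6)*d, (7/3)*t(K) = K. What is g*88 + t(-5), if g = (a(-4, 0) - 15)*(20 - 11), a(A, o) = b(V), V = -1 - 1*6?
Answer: -354831/7 ≈ -50690.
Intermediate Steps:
t(K) = 3*K/7
V = -7 (V = -1 - 6 = -7)
b(d) = 7*d
a(A, o) = -49 (a(A, o) = 7*(-7) = -49)
g = -576 (g = (-49 - 15)*(20 - 11) = -64*9 = -576)
g*88 + t(-5) = -576*88 + (3/7)*(-5) = -50688 - 15/7 = -354831/7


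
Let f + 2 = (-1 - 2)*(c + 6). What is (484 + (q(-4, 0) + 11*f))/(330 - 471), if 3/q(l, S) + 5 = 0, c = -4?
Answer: -659/235 ≈ -2.8043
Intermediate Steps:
q(l, S) = -3/5 (q(l, S) = 3/(-5 + 0) = 3/(-5) = 3*(-1/5) = -3/5)
f = -8 (f = -2 + (-1 - 2)*(-4 + 6) = -2 - 3*2 = -2 - 6 = -8)
(484 + (q(-4, 0) + 11*f))/(330 - 471) = (484 + (-3/5 + 11*(-8)))/(330 - 471) = (484 + (-3/5 - 88))/(-141) = (484 - 443/5)*(-1/141) = (1977/5)*(-1/141) = -659/235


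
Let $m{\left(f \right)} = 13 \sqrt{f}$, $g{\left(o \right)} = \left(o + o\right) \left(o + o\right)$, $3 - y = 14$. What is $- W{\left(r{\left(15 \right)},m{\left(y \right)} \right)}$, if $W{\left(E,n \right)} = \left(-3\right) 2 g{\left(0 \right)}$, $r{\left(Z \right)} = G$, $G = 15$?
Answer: $0$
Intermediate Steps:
$y = -11$ ($y = 3 - 14 = -11$)
$r{\left(Z \right)} = 15$
$g{\left(o \right)} = 4 o^{2}$ ($g{\left(o \right)} = 2 o 2 o = 4 o^{2}$)
$W{\left(E,n \right)} = 0$ ($W{\left(E,n \right)} = \left(-3\right) 2 \cdot 4 \cdot 0^{2} = - 6 \cdot 4 \cdot 0 = \left(-6\right) 0 = 0$)
$- W{\left(r{\left(15 \right)},m{\left(y \right)} \right)} = \left(-1\right) 0 = 0$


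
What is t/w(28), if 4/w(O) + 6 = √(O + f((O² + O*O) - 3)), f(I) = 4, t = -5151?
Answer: 15453/2 - 5151*√2 ≈ 441.89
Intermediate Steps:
w(O) = 4/(-6 + √(4 + O)) (w(O) = 4/(-6 + √(O + 4)) = 4/(-6 + √(4 + O)))
t/w(28) = -(-15453/2 + 5151*√(4 + 28)/4) = -(-15453/2 + 5151*√2) = -5151*(-3/2 + √2) = 15453/2 - 5151*√2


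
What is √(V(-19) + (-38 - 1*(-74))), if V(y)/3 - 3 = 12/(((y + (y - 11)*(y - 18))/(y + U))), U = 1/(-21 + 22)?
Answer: 3*√5872853/1091 ≈ 6.6638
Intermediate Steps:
U = 1 (U = 1/1 = 1)
V(y) = 9 + 36*(1 + y)/(y + (-18 + y)*(-11 + y)) (V(y) = 9 + 3*(12/(((y + (y - 11)*(y - 18))/(y + 1)))) = 9 + 3*(12/(((y + (-11 + y)*(-18 + y))/(1 + y)))) = 9 + 3*(12/(((y + (-18 + y)*(-11 + y))/(1 + y)))) = 9 + 3*(12*((1 + y)/(y + (-18 + y)*(-11 + y)))) = 9 + 3*(12*(1 + y)/(y + (-18 + y)*(-11 + y))) = 9 + 36*(1 + y)/(y + (-18 + y)*(-11 + y)))
√(V(-19) + (-38 - 1*(-74))) = √(9*(202 + (-19)² - 24*(-19))/(198 + (-19)² - 28*(-19)) + (-38 - 1*(-74))) = √(9*(202 + 361 + 456)/(198 + 361 + 532) + (-38 + 74)) = √(9*1019/1091 + 36) = √(9*(1/1091)*1019 + 36) = √(9171/1091 + 36) = √(48447/1091) = 3*√5872853/1091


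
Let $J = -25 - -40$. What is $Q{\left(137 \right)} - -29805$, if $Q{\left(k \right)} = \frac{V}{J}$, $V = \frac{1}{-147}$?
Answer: $\frac{65720024}{2205} \approx 29805.0$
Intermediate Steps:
$V = - \frac{1}{147} \approx -0.0068027$
$J = 15$ ($J = -25 + 40 = 15$)
$Q{\left(k \right)} = - \frac{1}{2205}$ ($Q{\left(k \right)} = - \frac{1}{147 \cdot 15} = \left(- \frac{1}{147}\right) \frac{1}{15} = - \frac{1}{2205}$)
$Q{\left(137 \right)} - -29805 = - \frac{1}{2205} - -29805 = - \frac{1}{2205} + 29805 = \frac{65720024}{2205}$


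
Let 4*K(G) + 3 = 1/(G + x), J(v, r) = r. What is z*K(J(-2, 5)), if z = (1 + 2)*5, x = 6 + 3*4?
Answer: -255/23 ≈ -11.087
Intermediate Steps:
x = 18 (x = 6 + 12 = 18)
z = 15 (z = 3*5 = 15)
K(G) = -¾ + 1/(4*(18 + G)) (K(G) = -¾ + 1/(4*(G + 18)) = -¾ + 1/(4*(18 + G)))
z*K(J(-2, 5)) = 15*((-53 - 3*5)/(4*(18 + 5))) = 15*((¼)*(-53 - 15)/23) = 15*((¼)*(1/23)*(-68)) = 15*(-17/23) = -255/23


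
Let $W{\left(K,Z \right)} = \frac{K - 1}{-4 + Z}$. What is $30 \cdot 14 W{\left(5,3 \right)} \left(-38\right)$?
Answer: $63840$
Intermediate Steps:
$W{\left(K,Z \right)} = \frac{-1 + K}{-4 + Z}$
$30 \cdot 14 W{\left(5,3 \right)} \left(-38\right) = 30 \cdot 14 \frac{-1 + 5}{-4 + 3} \left(-38\right) = 30 \cdot 14 \frac{1}{-1} \cdot 4 \left(-38\right) = 30 \cdot 14 \left(\left(-1\right) 4\right) \left(-38\right) = 30 \cdot 14 \left(-4\right) \left(-38\right) = 30 \left(-56\right) \left(-38\right) = \left(-1680\right) \left(-38\right) = 63840$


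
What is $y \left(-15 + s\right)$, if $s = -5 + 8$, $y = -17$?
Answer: $204$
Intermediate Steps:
$s = 3$
$y \left(-15 + s\right) = - 17 \left(-15 + 3\right) = \left(-17\right) \left(-12\right) = 204$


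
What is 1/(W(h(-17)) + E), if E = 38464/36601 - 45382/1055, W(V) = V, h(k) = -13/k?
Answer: -2271415/93583451 ≈ -0.024272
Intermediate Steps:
E = -1620447062/38614055 (E = 38464*(1/36601) - 45382*1/1055 = 38464/36601 - 45382/1055 = -1620447062/38614055 ≈ -41.965)
1/(W(h(-17)) + E) = 1/(-13/(-17) - 1620447062/38614055) = 1/(-13*(-1/17) - 1620447062/38614055) = 1/(13/17 - 1620447062/38614055) = 1/(-93583451/2271415) = -2271415/93583451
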